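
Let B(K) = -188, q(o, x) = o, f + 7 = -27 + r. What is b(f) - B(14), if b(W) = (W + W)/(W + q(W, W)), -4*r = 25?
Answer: 189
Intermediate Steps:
r = -25/4 (r = -1/4*25 = -25/4 ≈ -6.2500)
f = -161/4 (f = -7 + (-27 - 25/4) = -7 - 133/4 = -161/4 ≈ -40.250)
b(W) = 1 (b(W) = (W + W)/(W + W) = (2*W)/((2*W)) = (2*W)*(1/(2*W)) = 1)
b(f) - B(14) = 1 - 1*(-188) = 1 + 188 = 189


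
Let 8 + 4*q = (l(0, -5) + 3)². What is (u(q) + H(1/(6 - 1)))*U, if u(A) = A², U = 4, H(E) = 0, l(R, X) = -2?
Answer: 49/4 ≈ 12.250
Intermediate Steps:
q = -7/4 (q = -2 + (-2 + 3)²/4 = -2 + (¼)*1² = -2 + (¼)*1 = -2 + ¼ = -7/4 ≈ -1.7500)
(u(q) + H(1/(6 - 1)))*U = ((-7/4)² + 0)*4 = (49/16 + 0)*4 = (49/16)*4 = 49/4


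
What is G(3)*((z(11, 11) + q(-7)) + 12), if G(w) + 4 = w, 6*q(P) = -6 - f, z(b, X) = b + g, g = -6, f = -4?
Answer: -50/3 ≈ -16.667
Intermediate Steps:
z(b, X) = -6 + b (z(b, X) = b - 6 = -6 + b)
q(P) = -⅓ (q(P) = (-6 - 1*(-4))/6 = (-6 + 4)/6 = (⅙)*(-2) = -⅓)
G(w) = -4 + w
G(3)*((z(11, 11) + q(-7)) + 12) = (-4 + 3)*(((-6 + 11) - ⅓) + 12) = -((5 - ⅓) + 12) = -(14/3 + 12) = -1*50/3 = -50/3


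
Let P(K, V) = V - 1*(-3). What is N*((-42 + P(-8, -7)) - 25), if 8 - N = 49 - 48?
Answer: -497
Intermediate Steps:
P(K, V) = 3 + V (P(K, V) = V + 3 = 3 + V)
N = 7 (N = 8 - (49 - 48) = 8 - 1*1 = 8 - 1 = 7)
N*((-42 + P(-8, -7)) - 25) = 7*((-42 + (3 - 7)) - 25) = 7*((-42 - 4) - 25) = 7*(-46 - 25) = 7*(-71) = -497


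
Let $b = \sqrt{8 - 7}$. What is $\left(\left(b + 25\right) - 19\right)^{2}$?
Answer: $49$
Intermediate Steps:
$b = 1$ ($b = \sqrt{1} = 1$)
$\left(\left(b + 25\right) - 19\right)^{2} = \left(\left(1 + 25\right) - 19\right)^{2} = \left(26 - 19\right)^{2} = 7^{2} = 49$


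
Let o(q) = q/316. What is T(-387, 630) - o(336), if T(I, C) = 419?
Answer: 33017/79 ≈ 417.94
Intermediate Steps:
o(q) = q/316 (o(q) = q*(1/316) = q/316)
T(-387, 630) - o(336) = 419 - 336/316 = 419 - 1*84/79 = 419 - 84/79 = 33017/79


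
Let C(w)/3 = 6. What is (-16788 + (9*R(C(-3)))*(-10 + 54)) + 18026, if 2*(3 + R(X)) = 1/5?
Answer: 448/5 ≈ 89.600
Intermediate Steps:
C(w) = 18 (C(w) = 3*6 = 18)
R(X) = -29/10 (R(X) = -3 + (½)/5 = -3 + (½)*(⅕) = -3 + ⅒ = -29/10)
(-16788 + (9*R(C(-3)))*(-10 + 54)) + 18026 = (-16788 + (9*(-29/10))*(-10 + 54)) + 18026 = (-16788 - 261/10*44) + 18026 = (-16788 - 5742/5) + 18026 = -89682/5 + 18026 = 448/5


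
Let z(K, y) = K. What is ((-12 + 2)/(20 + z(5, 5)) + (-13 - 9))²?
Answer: 12544/25 ≈ 501.76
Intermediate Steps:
((-12 + 2)/(20 + z(5, 5)) + (-13 - 9))² = ((-12 + 2)/(20 + 5) + (-13 - 9))² = (-10/25 - 22)² = (-10*1/25 - 22)² = (-⅖ - 22)² = (-112/5)² = 12544/25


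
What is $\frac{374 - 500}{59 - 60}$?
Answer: $126$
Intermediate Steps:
$\frac{374 - 500}{59 - 60} = - \frac{126}{-1} = \left(-126\right) \left(-1\right) = 126$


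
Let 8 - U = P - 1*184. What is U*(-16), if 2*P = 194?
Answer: -1520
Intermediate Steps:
P = 97 (P = (1/2)*194 = 97)
U = 95 (U = 8 - (97 - 1*184) = 8 - (97 - 184) = 8 - 1*(-87) = 8 + 87 = 95)
U*(-16) = 95*(-16) = -1520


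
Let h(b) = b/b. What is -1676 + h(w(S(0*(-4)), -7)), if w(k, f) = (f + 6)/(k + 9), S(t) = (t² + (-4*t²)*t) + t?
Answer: -1675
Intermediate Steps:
S(t) = t + t² - 4*t³ (S(t) = (t² - 4*t³) + t = t + t² - 4*t³)
w(k, f) = (6 + f)/(9 + k)
h(b) = 1
-1676 + h(w(S(0*(-4)), -7)) = -1676 + 1 = -1675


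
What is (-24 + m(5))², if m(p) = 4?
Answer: 400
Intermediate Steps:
(-24 + m(5))² = (-24 + 4)² = (-20)² = 400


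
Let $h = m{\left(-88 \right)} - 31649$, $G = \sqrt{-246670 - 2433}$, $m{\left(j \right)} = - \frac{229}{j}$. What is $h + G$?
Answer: $- \frac{2784883}{88} + i \sqrt{249103} \approx -31646.0 + 499.1 i$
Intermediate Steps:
$G = i \sqrt{249103}$ ($G = \sqrt{-249103} = i \sqrt{249103} \approx 499.1 i$)
$h = - \frac{2784883}{88}$ ($h = - \frac{229}{-88} - 31649 = \left(-229\right) \left(- \frac{1}{88}\right) - 31649 = \frac{229}{88} - 31649 = - \frac{2784883}{88} \approx -31646.0$)
$h + G = - \frac{2784883}{88} + i \sqrt{249103}$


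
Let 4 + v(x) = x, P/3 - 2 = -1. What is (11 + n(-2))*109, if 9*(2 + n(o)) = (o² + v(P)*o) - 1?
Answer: 9374/9 ≈ 1041.6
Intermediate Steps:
P = 3 (P = 6 + 3*(-1) = 6 - 3 = 3)
v(x) = -4 + x
n(o) = -19/9 - o/9 + o²/9 (n(o) = -2 + ((o² + (-4 + 3)*o) - 1)/9 = -2 + ((o² - o) - 1)/9 = -2 + (-1 + o² - o)/9 = -2 + (-⅑ - o/9 + o²/9) = -19/9 - o/9 + o²/9)
(11 + n(-2))*109 = (11 + (-19/9 - ⅑*(-2) + (⅑)*(-2)²))*109 = (11 + (-19/9 + 2/9 + (⅑)*4))*109 = (11 + (-19/9 + 2/9 + 4/9))*109 = (11 - 13/9)*109 = (86/9)*109 = 9374/9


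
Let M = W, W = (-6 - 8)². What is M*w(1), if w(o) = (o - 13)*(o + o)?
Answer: -4704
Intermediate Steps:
w(o) = 2*o*(-13 + o) (w(o) = (-13 + o)*(2*o) = 2*o*(-13 + o))
W = 196 (W = (-14)² = 196)
M = 196
M*w(1) = 196*(2*1*(-13 + 1)) = 196*(2*1*(-12)) = 196*(-24) = -4704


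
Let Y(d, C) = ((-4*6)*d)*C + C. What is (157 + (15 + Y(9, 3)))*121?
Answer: -57233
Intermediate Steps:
Y(d, C) = C - 24*C*d (Y(d, C) = (-24*d)*C + C = -24*C*d + C = C - 24*C*d)
(157 + (15 + Y(9, 3)))*121 = (157 + (15 + 3*(1 - 24*9)))*121 = (157 + (15 + 3*(1 - 216)))*121 = (157 + (15 + 3*(-215)))*121 = (157 + (15 - 645))*121 = (157 - 630)*121 = -473*121 = -57233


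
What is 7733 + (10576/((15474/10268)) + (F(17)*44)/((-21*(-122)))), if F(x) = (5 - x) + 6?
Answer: 48732061507/3303699 ≈ 14751.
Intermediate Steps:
F(x) = 11 - x
7733 + (10576/((15474/10268)) + (F(17)*44)/((-21*(-122)))) = 7733 + (10576/((15474/10268)) + ((11 - 1*17)*44)/((-21*(-122)))) = 7733 + (10576/((15474*(1/10268))) + ((11 - 17)*44)/2562) = 7733 + (10576/(7737/5134) - 6*44*(1/2562)) = 7733 + (10576*(5134/7737) - 264*1/2562) = 7733 + (54297184/7737 - 44/427) = 7733 + 23184557140/3303699 = 48732061507/3303699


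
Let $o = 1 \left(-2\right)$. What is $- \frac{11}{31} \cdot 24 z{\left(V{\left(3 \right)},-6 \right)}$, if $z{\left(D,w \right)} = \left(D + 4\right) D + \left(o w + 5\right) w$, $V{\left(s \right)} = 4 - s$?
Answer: $\frac{25608}{31} \approx 826.06$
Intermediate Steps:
$o = -2$
$z{\left(D,w \right)} = D \left(4 + D\right) + w \left(5 - 2 w\right)$ ($z{\left(D,w \right)} = \left(D + 4\right) D + \left(- 2 w + 5\right) w = \left(4 + D\right) D + \left(5 - 2 w\right) w = D \left(4 + D\right) + w \left(5 - 2 w\right)$)
$- \frac{11}{31} \cdot 24 z{\left(V{\left(3 \right)},-6 \right)} = - \frac{11}{31} \cdot 24 \left(\left(4 - 3\right)^{2} - 2 \left(-6\right)^{2} + 4 \left(4 - 3\right) + 5 \left(-6\right)\right) = \left(-11\right) \frac{1}{31} \cdot 24 \left(\left(4 - 3\right)^{2} - 72 + 4 \left(4 - 3\right) - 30\right) = \left(- \frac{11}{31}\right) 24 \left(1^{2} - 72 + 4 \cdot 1 - 30\right) = - \frac{264 \left(1 - 72 + 4 - 30\right)}{31} = \left(- \frac{264}{31}\right) \left(-97\right) = \frac{25608}{31}$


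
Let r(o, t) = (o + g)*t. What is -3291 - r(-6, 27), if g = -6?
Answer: -2967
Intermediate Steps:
r(o, t) = t*(-6 + o) (r(o, t) = (o - 6)*t = (-6 + o)*t = t*(-6 + o))
-3291 - r(-6, 27) = -3291 - 27*(-6 - 6) = -3291 - 27*(-12) = -3291 - 1*(-324) = -3291 + 324 = -2967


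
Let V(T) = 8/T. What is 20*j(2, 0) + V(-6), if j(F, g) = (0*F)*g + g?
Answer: -4/3 ≈ -1.3333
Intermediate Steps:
j(F, g) = g (j(F, g) = 0*g + g = 0 + g = g)
20*j(2, 0) + V(-6) = 20*0 + 8/(-6) = 0 + 8*(-⅙) = 0 - 4/3 = -4/3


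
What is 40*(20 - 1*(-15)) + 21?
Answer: 1421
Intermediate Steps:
40*(20 - 1*(-15)) + 21 = 40*(20 + 15) + 21 = 40*35 + 21 = 1400 + 21 = 1421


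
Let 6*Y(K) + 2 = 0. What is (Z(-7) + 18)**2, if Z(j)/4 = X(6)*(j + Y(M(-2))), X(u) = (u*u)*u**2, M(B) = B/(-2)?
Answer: 1443848004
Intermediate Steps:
M(B) = -B/2 (M(B) = B*(-1/2) = -B/2)
Y(K) = -1/3 (Y(K) = -1/3 + (1/6)*0 = -1/3 + 0 = -1/3)
X(u) = u**4 (X(u) = u**2*u**2 = u**4)
Z(j) = -1728 + 5184*j (Z(j) = 4*(6**4*(j - 1/3)) = 4*(1296*(-1/3 + j)) = 4*(-432 + 1296*j) = -1728 + 5184*j)
(Z(-7) + 18)**2 = ((-1728 + 5184*(-7)) + 18)**2 = ((-1728 - 36288) + 18)**2 = (-38016 + 18)**2 = (-37998)**2 = 1443848004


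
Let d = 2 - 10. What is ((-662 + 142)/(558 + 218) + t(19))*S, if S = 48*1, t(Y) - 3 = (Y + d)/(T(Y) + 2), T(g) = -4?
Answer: -14760/97 ≈ -152.17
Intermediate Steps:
d = -8
t(Y) = 7 - Y/2 (t(Y) = 3 + (Y - 8)/(-4 + 2) = 3 + (-8 + Y)/(-2) = 3 + (-8 + Y)*(-½) = 3 + (4 - Y/2) = 7 - Y/2)
S = 48
((-662 + 142)/(558 + 218) + t(19))*S = ((-662 + 142)/(558 + 218) + (7 - ½*19))*48 = (-520/776 + (7 - 19/2))*48 = (-520*1/776 - 5/2)*48 = (-65/97 - 5/2)*48 = -615/194*48 = -14760/97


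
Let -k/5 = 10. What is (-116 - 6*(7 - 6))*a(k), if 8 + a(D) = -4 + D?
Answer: 7564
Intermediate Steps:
k = -50 (k = -5*10 = -50)
a(D) = -12 + D (a(D) = -8 + (-4 + D) = -12 + D)
(-116 - 6*(7 - 6))*a(k) = (-116 - 6*(7 - 6))*(-12 - 50) = (-116 - 6*1)*(-62) = (-116 - 6)*(-62) = -122*(-62) = 7564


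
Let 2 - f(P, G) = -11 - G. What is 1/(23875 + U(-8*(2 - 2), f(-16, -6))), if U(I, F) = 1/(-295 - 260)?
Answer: 555/13250624 ≈ 4.1885e-5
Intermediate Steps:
f(P, G) = 13 + G (f(P, G) = 2 - (-11 - G) = 2 + (11 + G) = 13 + G)
U(I, F) = -1/555 (U(I, F) = 1/(-555) = -1/555)
1/(23875 + U(-8*(2 - 2), f(-16, -6))) = 1/(23875 - 1/555) = 1/(13250624/555) = 555/13250624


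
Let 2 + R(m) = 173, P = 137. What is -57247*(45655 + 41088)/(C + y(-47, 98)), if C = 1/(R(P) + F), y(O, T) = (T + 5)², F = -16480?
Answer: -618220223519/1320780 ≈ -4.6807e+5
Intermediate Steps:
R(m) = 171 (R(m) = -2 + 173 = 171)
y(O, T) = (5 + T)²
C = -1/16309 (C = 1/(171 - 16480) = 1/(-16309) = -1/16309 ≈ -6.1316e-5)
-57247*(45655 + 41088)/(C + y(-47, 98)) = -57247*(45655 + 41088)/(-1/16309 + (5 + 98)²) = -57247*86743/(-1/16309 + 103²) = -57247*86743/(-1/16309 + 10609) = -57247/((173022180/16309)*(1/86743)) = -57247/173022180/1414691587 = -57247*1414691587/173022180 = -618220223519/1320780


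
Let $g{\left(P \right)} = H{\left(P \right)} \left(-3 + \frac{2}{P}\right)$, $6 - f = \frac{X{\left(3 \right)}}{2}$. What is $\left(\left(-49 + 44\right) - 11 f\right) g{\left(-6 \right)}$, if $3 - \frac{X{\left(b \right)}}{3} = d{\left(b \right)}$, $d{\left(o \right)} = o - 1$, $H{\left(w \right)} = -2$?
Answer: $- \frac{1090}{3} \approx -363.33$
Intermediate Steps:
$d{\left(o \right)} = -1 + o$
$X{\left(b \right)} = 12 - 3 b$ ($X{\left(b \right)} = 9 - 3 \left(-1 + b\right) = 9 - \left(-3 + 3 b\right) = 12 - 3 b$)
$f = \frac{9}{2}$ ($f = 6 - \frac{12 - 9}{2} = 6 - \left(12 - 9\right) \frac{1}{2} = 6 - 3 \cdot \frac{1}{2} = 6 - \frac{3}{2} = \frac{9}{2} \approx 4.5$)
$g{\left(P \right)} = 6 - \frac{4}{P}$ ($g{\left(P \right)} = - 2 \left(-3 + \frac{2}{P}\right) = 6 - \frac{4}{P}$)
$\left(\left(-49 + 44\right) - 11 f\right) g{\left(-6 \right)} = \left(\left(-49 + 44\right) - \frac{99}{2}\right) \left(6 - \frac{4}{-6}\right) = \left(-5 - \frac{99}{2}\right) \left(6 - - \frac{2}{3}\right) = - \frac{109 \left(6 + \frac{2}{3}\right)}{2} = \left(- \frac{109}{2}\right) \frac{20}{3} = - \frac{1090}{3}$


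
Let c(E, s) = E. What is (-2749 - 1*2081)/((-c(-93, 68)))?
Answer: -1610/31 ≈ -51.935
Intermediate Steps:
(-2749 - 1*2081)/((-c(-93, 68))) = (-2749 - 1*2081)/((-1*(-93))) = (-2749 - 2081)/93 = -4830*1/93 = -1610/31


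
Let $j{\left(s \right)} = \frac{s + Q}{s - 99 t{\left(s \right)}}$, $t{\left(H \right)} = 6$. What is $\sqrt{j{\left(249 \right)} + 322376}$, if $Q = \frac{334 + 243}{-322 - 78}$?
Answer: $\frac{\sqrt{15348287197065}}{6900} \approx 567.78$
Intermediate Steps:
$Q = - \frac{577}{400}$ ($Q = \frac{577}{-322 - 78} = \frac{577}{-400} = 577 \left(- \frac{1}{400}\right) = - \frac{577}{400} \approx -1.4425$)
$j{\left(s \right)} = \frac{- \frac{577}{400} + s}{-594 + s}$ ($j{\left(s \right)} = \frac{s - \frac{577}{400}}{s - 594} = \frac{- \frac{577}{400} + s}{s - 594} = \frac{- \frac{577}{400} + s}{-594 + s}$)
$\sqrt{j{\left(249 \right)} + 322376} = \sqrt{\frac{- \frac{577}{400} + 249}{-594 + 249} + 322376} = \sqrt{\frac{1}{-345} \cdot \frac{99023}{400} + 322376} = \sqrt{\left(- \frac{1}{345}\right) \frac{99023}{400} + 322376} = \sqrt{- \frac{99023}{138000} + 322376} = \sqrt{\frac{44487788977}{138000}} = \frac{\sqrt{15348287197065}}{6900}$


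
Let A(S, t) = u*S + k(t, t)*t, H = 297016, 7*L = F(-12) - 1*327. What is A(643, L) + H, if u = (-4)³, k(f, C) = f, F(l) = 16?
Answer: 12634057/49 ≈ 2.5784e+5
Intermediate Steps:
L = -311/7 (L = (16 - 1*327)/7 = (16 - 327)/7 = (⅐)*(-311) = -311/7 ≈ -44.429)
u = -64
A(S, t) = t² - 64*S (A(S, t) = -64*S + t*t = -64*S + t² = t² - 64*S)
A(643, L) + H = ((-311/7)² - 64*643) + 297016 = (96721/49 - 41152) + 297016 = -1919727/49 + 297016 = 12634057/49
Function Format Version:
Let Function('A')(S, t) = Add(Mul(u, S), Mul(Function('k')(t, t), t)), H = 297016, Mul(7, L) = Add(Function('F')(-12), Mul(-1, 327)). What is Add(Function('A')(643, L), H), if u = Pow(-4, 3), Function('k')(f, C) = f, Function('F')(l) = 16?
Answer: Rational(12634057, 49) ≈ 2.5784e+5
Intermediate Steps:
L = Rational(-311, 7) (L = Mul(Rational(1, 7), Add(16, Mul(-1, 327))) = Mul(Rational(1, 7), Add(16, -327)) = Mul(Rational(1, 7), -311) = Rational(-311, 7) ≈ -44.429)
u = -64
Function('A')(S, t) = Add(Pow(t, 2), Mul(-64, S)) (Function('A')(S, t) = Add(Mul(-64, S), Mul(t, t)) = Add(Mul(-64, S), Pow(t, 2)) = Add(Pow(t, 2), Mul(-64, S)))
Add(Function('A')(643, L), H) = Add(Add(Pow(Rational(-311, 7), 2), Mul(-64, 643)), 297016) = Add(Add(Rational(96721, 49), -41152), 297016) = Add(Rational(-1919727, 49), 297016) = Rational(12634057, 49)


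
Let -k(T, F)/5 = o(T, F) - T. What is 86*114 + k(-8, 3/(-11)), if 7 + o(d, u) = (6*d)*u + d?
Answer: 107509/11 ≈ 9773.5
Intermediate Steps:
o(d, u) = -7 + d + 6*d*u (o(d, u) = -7 + ((6*d)*u + d) = -7 + (6*d*u + d) = -7 + (d + 6*d*u) = -7 + d + 6*d*u)
k(T, F) = 35 - 30*F*T (k(T, F) = -5*((-7 + T + 6*T*F) - T) = -5*((-7 + T + 6*F*T) - T) = -5*(-7 + 6*F*T) = 35 - 30*F*T)
86*114 + k(-8, 3/(-11)) = 86*114 + (35 - 30*3/(-11)*(-8)) = 9804 + (35 - 30*3*(-1/11)*(-8)) = 9804 + (35 - 30*(-3/11)*(-8)) = 9804 + (35 - 720/11) = 9804 - 335/11 = 107509/11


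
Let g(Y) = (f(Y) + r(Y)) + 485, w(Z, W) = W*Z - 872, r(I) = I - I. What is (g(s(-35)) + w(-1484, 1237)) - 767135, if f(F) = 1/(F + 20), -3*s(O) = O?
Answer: -247306847/95 ≈ -2.6032e+6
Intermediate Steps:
s(O) = -O/3
r(I) = 0
w(Z, W) = -872 + W*Z
f(F) = 1/(20 + F)
g(Y) = 485 + 1/(20 + Y) (g(Y) = (1/(20 + Y) + 0) + 485 = 1/(20 + Y) + 485 = 485 + 1/(20 + Y))
(g(s(-35)) + w(-1484, 1237)) - 767135 = ((9701 + 485*(-1/3*(-35)))/(20 - 1/3*(-35)) + (-872 + 1237*(-1484))) - 767135 = ((9701 + 485*(35/3))/(20 + 35/3) + (-872 - 1835708)) - 767135 = ((9701 + 16975/3)/(95/3) - 1836580) - 767135 = ((3/95)*(46078/3) - 1836580) - 767135 = (46078/95 - 1836580) - 767135 = -174429022/95 - 767135 = -247306847/95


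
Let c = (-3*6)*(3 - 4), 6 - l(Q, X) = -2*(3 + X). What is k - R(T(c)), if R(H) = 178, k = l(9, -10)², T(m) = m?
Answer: -114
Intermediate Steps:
l(Q, X) = 12 + 2*X (l(Q, X) = 6 - (-2)*(3 + X) = 6 - (-6 - 2*X) = 6 + (6 + 2*X) = 12 + 2*X)
c = 18 (c = -18*(-1) = 18)
k = 64 (k = (12 + 2*(-10))² = (12 - 20)² = (-8)² = 64)
k - R(T(c)) = 64 - 1*178 = 64 - 178 = -114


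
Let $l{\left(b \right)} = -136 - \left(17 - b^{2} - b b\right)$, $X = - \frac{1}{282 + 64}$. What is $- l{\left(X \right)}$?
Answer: $\frac{9158273}{59858} \approx 153.0$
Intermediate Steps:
$X = - \frac{1}{346} \approx -0.0028902$
$l{\left(b \right)} = -153 + 2 b^{2}$ ($l{\left(b \right)} = -136 + \left(\left(b^{2} + b^{2}\right) - 17\right) = -136 + \left(2 b^{2} - 17\right) = -136 + \left(-17 + 2 b^{2}\right) = -153 + 2 b^{2}$)
$- l{\left(X \right)} = - (-153 + 2 \left(- \frac{1}{346}\right)^{2}) = - (-153 + 2 \cdot \frac{1}{119716}) = - (-153 + \frac{1}{59858}) = \left(-1\right) \left(- \frac{9158273}{59858}\right) = \frac{9158273}{59858}$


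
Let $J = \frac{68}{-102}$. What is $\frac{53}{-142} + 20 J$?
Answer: $- \frac{5839}{426} \approx -13.707$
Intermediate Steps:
$J = - \frac{2}{3}$ ($J = 68 \left(- \frac{1}{102}\right) = - \frac{2}{3} \approx -0.66667$)
$\frac{53}{-142} + 20 J = \frac{53}{-142} + 20 \left(- \frac{2}{3}\right) = 53 \left(- \frac{1}{142}\right) - \frac{40}{3} = - \frac{53}{142} - \frac{40}{3} = - \frac{5839}{426}$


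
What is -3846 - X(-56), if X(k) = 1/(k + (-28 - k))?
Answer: -107687/28 ≈ -3846.0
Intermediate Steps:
X(k) = -1/28 (X(k) = 1/(-28) = -1/28)
-3846 - X(-56) = -3846 - 1*(-1/28) = -3846 + 1/28 = -107687/28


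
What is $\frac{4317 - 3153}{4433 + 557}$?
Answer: $\frac{582}{2495} \approx 0.23327$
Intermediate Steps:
$\frac{4317 - 3153}{4433 + 557} = \frac{1164}{4990} = 1164 \cdot \frac{1}{4990} = \frac{582}{2495}$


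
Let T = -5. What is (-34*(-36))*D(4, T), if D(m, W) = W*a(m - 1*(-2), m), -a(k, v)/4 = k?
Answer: 146880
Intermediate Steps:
a(k, v) = -4*k
D(m, W) = W*(-8 - 4*m) (D(m, W) = W*(-4*(m - 1*(-2))) = W*(-4*(m + 2)) = W*(-4*(2 + m)) = W*(-8 - 4*m))
(-34*(-36))*D(4, T) = (-34*(-36))*(4*(-5)*(-2 - 1*4)) = 1224*(4*(-5)*(-2 - 4)) = 1224*(4*(-5)*(-6)) = 1224*120 = 146880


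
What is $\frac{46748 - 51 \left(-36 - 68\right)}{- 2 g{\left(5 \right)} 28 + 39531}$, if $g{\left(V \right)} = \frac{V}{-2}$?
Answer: $\frac{52052}{39671} \approx 1.3121$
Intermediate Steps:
$g{\left(V \right)} = - \frac{V}{2}$ ($g{\left(V \right)} = V \left(- \frac{1}{2}\right) = - \frac{V}{2}$)
$\frac{46748 - 51 \left(-36 - 68\right)}{- 2 g{\left(5 \right)} 28 + 39531} = \frac{46748 - 51 \left(-36 - 68\right)}{- 2 \left(\left(- \frac{1}{2}\right) 5\right) 28 + 39531} = \frac{46748 - -5304}{\left(-2\right) \left(- \frac{5}{2}\right) 28 + 39531} = \frac{46748 + 5304}{5 \cdot 28 + 39531} = \frac{52052}{140 + 39531} = \frac{52052}{39671}$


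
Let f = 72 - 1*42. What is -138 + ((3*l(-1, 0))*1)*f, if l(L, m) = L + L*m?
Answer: -228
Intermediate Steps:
f = 30 (f = 72 - 42 = 30)
-138 + ((3*l(-1, 0))*1)*f = -138 + ((3*(-(1 + 0)))*1)*30 = -138 + ((3*(-1*1))*1)*30 = -138 + ((3*(-1))*1)*30 = -138 - 3*1*30 = -138 - 3*30 = -138 - 90 = -228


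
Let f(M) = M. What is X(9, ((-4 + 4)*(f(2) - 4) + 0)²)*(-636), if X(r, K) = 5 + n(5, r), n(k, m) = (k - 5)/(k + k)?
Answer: -3180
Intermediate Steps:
n(k, m) = (-5 + k)/(2*k) (n(k, m) = (-5 + k)/((2*k)) = (-5 + k)*(1/(2*k)) = (-5 + k)/(2*k))
X(r, K) = 5 (X(r, K) = 5 + (½)*(-5 + 5)/5 = 5 + (½)*(⅕)*0 = 5 + 0 = 5)
X(9, ((-4 + 4)*(f(2) - 4) + 0)²)*(-636) = 5*(-636) = -3180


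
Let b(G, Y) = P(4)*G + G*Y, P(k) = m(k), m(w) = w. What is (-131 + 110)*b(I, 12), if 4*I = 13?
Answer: -1092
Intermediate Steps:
P(k) = k
I = 13/4 (I = (¼)*13 = 13/4 ≈ 3.2500)
b(G, Y) = 4*G + G*Y
(-131 + 110)*b(I, 12) = (-131 + 110)*(13*(4 + 12)/4) = -273*16/4 = -21*52 = -1092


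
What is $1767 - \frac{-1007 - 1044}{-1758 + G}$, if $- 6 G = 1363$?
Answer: $\frac{21034431}{11911} \approx 1766.0$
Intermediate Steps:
$G = - \frac{1363}{6}$ ($G = \left(- \frac{1}{6}\right) 1363 = - \frac{1363}{6} \approx -227.17$)
$1767 - \frac{-1007 - 1044}{-1758 + G} = 1767 - \frac{-1007 - 1044}{-1758 - \frac{1363}{6}} = 1767 - - \frac{2051}{- \frac{11911}{6}} = 1767 - \left(-2051\right) \left(- \frac{6}{11911}\right) = 1767 - \frac{12306}{11911} = \frac{21034431}{11911}$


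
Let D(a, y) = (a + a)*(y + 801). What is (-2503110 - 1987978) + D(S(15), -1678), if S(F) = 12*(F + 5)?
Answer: -4912048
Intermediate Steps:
S(F) = 60 + 12*F (S(F) = 12*(5 + F) = 60 + 12*F)
D(a, y) = 2*a*(801 + y) (D(a, y) = (2*a)*(801 + y) = 2*a*(801 + y))
(-2503110 - 1987978) + D(S(15), -1678) = (-2503110 - 1987978) + 2*(60 + 12*15)*(801 - 1678) = -4491088 + 2*(60 + 180)*(-877) = -4491088 + 2*240*(-877) = -4491088 - 420960 = -4912048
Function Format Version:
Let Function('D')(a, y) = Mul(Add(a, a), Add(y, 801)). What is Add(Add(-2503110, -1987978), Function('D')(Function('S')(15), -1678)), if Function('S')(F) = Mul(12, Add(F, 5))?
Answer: -4912048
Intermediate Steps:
Function('S')(F) = Add(60, Mul(12, F)) (Function('S')(F) = Mul(12, Add(5, F)) = Add(60, Mul(12, F)))
Function('D')(a, y) = Mul(2, a, Add(801, y)) (Function('D')(a, y) = Mul(Mul(2, a), Add(801, y)) = Mul(2, a, Add(801, y)))
Add(Add(-2503110, -1987978), Function('D')(Function('S')(15), -1678)) = Add(Add(-2503110, -1987978), Mul(2, Add(60, Mul(12, 15)), Add(801, -1678))) = Add(-4491088, Mul(2, Add(60, 180), -877)) = Add(-4491088, Mul(2, 240, -877)) = Add(-4491088, -420960) = -4912048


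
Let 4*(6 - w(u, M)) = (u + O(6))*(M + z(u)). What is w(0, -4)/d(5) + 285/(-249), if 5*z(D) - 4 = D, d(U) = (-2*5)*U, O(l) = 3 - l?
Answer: -12622/10375 ≈ -1.2166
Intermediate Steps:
d(U) = -10*U
z(D) = ⅘ + D/5
w(u, M) = 6 - (-3 + u)*(⅘ + M + u/5)/4 (w(u, M) = 6 - (u + (3 - 1*6))*(M + (⅘ + u/5))/4 = 6 - (u + (3 - 6))*(⅘ + M + u/5)/4 = 6 - (u - 3)*(⅘ + M + u/5)/4 = 6 - (-3 + u)*(⅘ + M + u/5)/4)
w(0, -4)/d(5) + 285/(-249) = (33/5 - 1/20*0 - 1/20*0² + (¾)*(-4) - ¼*(-4)*0)/((-10*5)) + 285/(-249) = (33/5 + 0 - 1/20*0 - 3 + 0)/(-50) + 285*(-1/249) = (33/5 + 0 + 0 - 3 + 0)*(-1/50) - 95/83 = (18/5)*(-1/50) - 95/83 = -9/125 - 95/83 = -12622/10375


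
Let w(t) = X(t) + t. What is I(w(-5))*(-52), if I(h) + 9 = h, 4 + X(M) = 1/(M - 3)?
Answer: 1885/2 ≈ 942.50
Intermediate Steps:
X(M) = -4 + 1/(-3 + M) (X(M) = -4 + 1/(M - 3) = -4 + 1/(-3 + M))
w(t) = t + (13 - 4*t)/(-3 + t) (w(t) = (13 - 4*t)/(-3 + t) + t = t + (13 - 4*t)/(-3 + t))
I(h) = -9 + h
I(w(-5))*(-52) = (-9 + (13 + (-5)**2 - 7*(-5))/(-3 - 5))*(-52) = (-9 + (13 + 25 + 35)/(-8))*(-52) = (-9 - 1/8*73)*(-52) = (-9 - 73/8)*(-52) = -145/8*(-52) = 1885/2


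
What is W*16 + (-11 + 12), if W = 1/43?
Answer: 59/43 ≈ 1.3721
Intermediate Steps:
W = 1/43 ≈ 0.023256
W*16 + (-11 + 12) = (1/43)*16 + (-11 + 12) = 16/43 + 1 = 59/43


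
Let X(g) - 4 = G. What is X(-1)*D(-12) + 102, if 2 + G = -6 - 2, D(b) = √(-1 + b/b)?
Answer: 102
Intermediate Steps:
D(b) = 0 (D(b) = √(-1 + 1) = √0 = 0)
G = -10 (G = -2 + (-6 - 2) = -2 - 8 = -10)
X(g) = -6 (X(g) = 4 - 10 = -6)
X(-1)*D(-12) + 102 = -6*0 + 102 = 0 + 102 = 102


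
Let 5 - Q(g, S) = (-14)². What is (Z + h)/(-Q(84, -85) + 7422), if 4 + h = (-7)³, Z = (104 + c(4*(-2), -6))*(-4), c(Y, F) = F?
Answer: -739/7613 ≈ -0.097071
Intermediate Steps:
Q(g, S) = -191 (Q(g, S) = 5 - 1*(-14)² = 5 - 1*196 = 5 - 196 = -191)
Z = -392 (Z = (104 - 6)*(-4) = 98*(-4) = -392)
h = -347 (h = -4 + (-7)³ = -4 - 343 = -347)
(Z + h)/(-Q(84, -85) + 7422) = (-392 - 347)/(-1*(-191) + 7422) = -739/(191 + 7422) = -739/7613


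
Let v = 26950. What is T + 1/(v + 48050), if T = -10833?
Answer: -812474999/75000 ≈ -10833.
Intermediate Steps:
T + 1/(v + 48050) = -10833 + 1/(26950 + 48050) = -10833 + 1/75000 = -812474999/75000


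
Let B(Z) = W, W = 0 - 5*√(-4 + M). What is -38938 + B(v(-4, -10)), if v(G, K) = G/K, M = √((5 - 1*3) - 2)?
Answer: -38938 - 10*I ≈ -38938.0 - 10.0*I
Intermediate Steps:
M = 0 (M = √((5 - 3) - 2) = √(2 - 2) = √0 = 0)
W = -10*I (W = 0 - 5*√(-4 + 0) = 0 - 10*I = -10*I ≈ -10.0*I)
B(Z) = -10*I
-38938 + B(v(-4, -10)) = -38938 - 10*I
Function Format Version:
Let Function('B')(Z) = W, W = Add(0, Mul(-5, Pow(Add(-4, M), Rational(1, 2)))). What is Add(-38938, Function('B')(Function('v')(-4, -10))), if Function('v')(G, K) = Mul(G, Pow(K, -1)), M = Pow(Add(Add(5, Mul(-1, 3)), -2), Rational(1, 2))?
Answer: Add(-38938, Mul(-10, I)) ≈ Add(-38938., Mul(-10.000, I))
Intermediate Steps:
M = 0 (M = Pow(Add(Add(5, -3), -2), Rational(1, 2)) = Pow(Add(2, -2), Rational(1, 2)) = Pow(0, Rational(1, 2)) = 0)
W = Mul(-10, I) (W = Add(0, Mul(-5, Pow(Add(-4, 0), Rational(1, 2)))) = Add(0, Mul(-5, Pow(-4, Rational(1, 2)))) = Add(0, Mul(-5, Mul(2, I))) = Add(0, Mul(-10, I)) = Mul(-10, I) ≈ Mul(-10.000, I))
Function('B')(Z) = Mul(-10, I)
Add(-38938, Function('B')(Function('v')(-4, -10))) = Add(-38938, Mul(-10, I))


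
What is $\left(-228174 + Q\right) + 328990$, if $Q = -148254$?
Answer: $-47438$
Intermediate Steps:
$\left(-228174 + Q\right) + 328990 = \left(-228174 - 148254\right) + 328990 = -376428 + 328990 = -47438$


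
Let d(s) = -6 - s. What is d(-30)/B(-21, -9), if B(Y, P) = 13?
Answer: 24/13 ≈ 1.8462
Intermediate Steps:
d(-30)/B(-21, -9) = (-6 - 1*(-30))/13 = (-6 + 30)*(1/13) = 24*(1/13) = 24/13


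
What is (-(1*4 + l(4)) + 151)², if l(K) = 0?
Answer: 21609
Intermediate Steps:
(-(1*4 + l(4)) + 151)² = (-(1*4 + 0) + 151)² = (-(4 + 0) + 151)² = (-1*4 + 151)² = (-4 + 151)² = 147² = 21609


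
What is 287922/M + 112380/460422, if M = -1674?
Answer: -1225717583/7136541 ≈ -171.75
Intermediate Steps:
287922/M + 112380/460422 = 287922/(-1674) + 112380/460422 = 287922*(-1/1674) + 112380*(1/460422) = -47987/279 + 18730/76737 = -1225717583/7136541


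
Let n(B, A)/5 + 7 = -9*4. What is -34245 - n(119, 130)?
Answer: -34030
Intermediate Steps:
n(B, A) = -215 (n(B, A) = -35 + 5*(-9*4) = -35 + 5*(-36) = -35 - 180 = -215)
-34245 - n(119, 130) = -34245 - 1*(-215) = -34245 + 215 = -34030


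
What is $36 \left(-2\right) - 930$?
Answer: $-1002$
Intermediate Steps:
$36 \left(-2\right) - 930 = -72 - 930 = -1002$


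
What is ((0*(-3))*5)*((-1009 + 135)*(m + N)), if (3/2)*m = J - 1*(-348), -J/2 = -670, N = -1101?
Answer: 0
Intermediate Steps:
J = 1340 (J = -2*(-670) = 1340)
m = 3376/3 (m = 2*(1340 - 1*(-348))/3 = 2*(1340 + 348)/3 = (⅔)*1688 = 3376/3 ≈ 1125.3)
((0*(-3))*5)*((-1009 + 135)*(m + N)) = ((0*(-3))*5)*((-1009 + 135)*(3376/3 - 1101)) = (0*5)*(-874*73/3) = 0*(-63802/3) = 0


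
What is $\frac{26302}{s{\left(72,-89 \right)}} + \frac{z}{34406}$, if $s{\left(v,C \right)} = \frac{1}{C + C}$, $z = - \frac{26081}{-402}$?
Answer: $- \frac{64754359742191}{13831212} \approx -4.6818 \cdot 10^{6}$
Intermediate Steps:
$z = \frac{26081}{402}$ ($z = \left(-26081\right) \left(- \frac{1}{402}\right) = \frac{26081}{402} \approx 64.878$)
$s{\left(v,C \right)} = \frac{1}{2 C}$
$\frac{26302}{s{\left(72,-89 \right)}} + \frac{z}{34406} = \frac{26302}{\frac{1}{2} \frac{1}{-89}} + \frac{26081}{402 \cdot 34406} = \frac{26302}{\frac{1}{2} \left(- \frac{1}{89}\right)} + \frac{26081}{402} \cdot \frac{1}{34406} = \frac{26302}{- \frac{1}{178}} + \frac{26081}{13831212} = 26302 \left(-178\right) + \frac{26081}{13831212} = -4681756 + \frac{26081}{13831212} = - \frac{64754359742191}{13831212}$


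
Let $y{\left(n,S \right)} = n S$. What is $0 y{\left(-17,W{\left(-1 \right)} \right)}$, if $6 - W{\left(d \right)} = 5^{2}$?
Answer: $0$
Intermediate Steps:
$W{\left(d \right)} = -19$ ($W{\left(d \right)} = 6 - 5^{2} = 6 - 25 = -19$)
$y{\left(n,S \right)} = S n$
$0 y{\left(-17,W{\left(-1 \right)} \right)} = 0 \left(\left(-19\right) \left(-17\right)\right) = 0 \cdot 323 = 0$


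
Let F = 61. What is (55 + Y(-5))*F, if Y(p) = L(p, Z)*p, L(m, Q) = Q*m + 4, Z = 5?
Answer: 9760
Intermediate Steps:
L(m, Q) = 4 + Q*m
Y(p) = p*(4 + 5*p) (Y(p) = (4 + 5*p)*p = p*(4 + 5*p))
(55 + Y(-5))*F = (55 - 5*(4 + 5*(-5)))*61 = (55 - 5*(4 - 25))*61 = (55 - 5*(-21))*61 = (55 + 105)*61 = 160*61 = 9760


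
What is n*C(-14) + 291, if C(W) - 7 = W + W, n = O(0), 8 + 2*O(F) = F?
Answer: 375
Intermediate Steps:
O(F) = -4 + F/2
n = -4 (n = -4 + (½)*0 = -4 + 0 = -4)
C(W) = 7 + 2*W (C(W) = 7 + (W + W) = 7 + 2*W)
n*C(-14) + 291 = -4*(7 + 2*(-14)) + 291 = -4*(7 - 28) + 291 = -4*(-21) + 291 = 84 + 291 = 375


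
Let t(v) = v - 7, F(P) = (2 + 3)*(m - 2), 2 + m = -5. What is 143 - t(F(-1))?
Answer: 195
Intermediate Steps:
m = -7 (m = -2 - 5 = -7)
F(P) = -45 (F(P) = (2 + 3)*(-7 - 2) = 5*(-9) = -45)
t(v) = -7 + v
143 - t(F(-1)) = 143 - (-7 - 45) = 143 - 1*(-52) = 143 + 52 = 195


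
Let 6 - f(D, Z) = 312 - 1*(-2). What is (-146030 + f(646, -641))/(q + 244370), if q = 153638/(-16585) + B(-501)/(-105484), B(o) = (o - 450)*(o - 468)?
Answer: -256011327263320/427482129708393 ≈ -0.59888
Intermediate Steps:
B(o) = (-468 + o)*(-450 + o) (B(o) = (-450 + o)*(-468 + o) = (-468 + o)*(-450 + o))
f(D, Z) = -308 (f(D, Z) = 6 - (312 - 1*(-2)) = 6 - (312 + 2) = 6 - 1*314 = 6 - 314 = -308)
q = -31489743407/1749452140 (q = 153638/(-16585) + (210600 + (-501)² - 918*(-501))/(-105484) = 153638*(-1/16585) + (210600 + 251001 + 459918)*(-1/105484) = -153638/16585 + 921519*(-1/105484) = -153638/16585 - 921519/105484 = -31489743407/1749452140 ≈ -18.000)
(-146030 + f(646, -641))/(q + 244370) = (-146030 - 308)/(-31489743407/1749452140 + 244370) = -146338/427482129708393/1749452140 = -146338*1749452140/427482129708393 = -256011327263320/427482129708393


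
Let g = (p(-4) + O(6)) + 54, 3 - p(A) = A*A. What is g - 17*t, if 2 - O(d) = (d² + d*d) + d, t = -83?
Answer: 1376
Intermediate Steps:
p(A) = 3 - A² (p(A) = 3 - A*A = 3 - A²)
O(d) = 2 - d - 2*d² (O(d) = 2 - ((d² + d*d) + d) = 2 - ((d² + d²) + d) = 2 - (2*d² + d) = 2 - (d + 2*d²) = 2 + (-d - 2*d²) = 2 - d - 2*d²)
g = -35 (g = ((3 - 1*(-4)²) + (2 - 1*6 - 2*6²)) + 54 = ((3 - 1*16) + (2 - 6 - 2*36)) + 54 = ((3 - 16) + (2 - 6 - 72)) + 54 = (-13 - 76) + 54 = -89 + 54 = -35)
g - 17*t = -35 - 17*(-83) = -35 + 1411 = 1376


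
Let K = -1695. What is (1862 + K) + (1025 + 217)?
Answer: 1409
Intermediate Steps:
(1862 + K) + (1025 + 217) = (1862 - 1695) + (1025 + 217) = 167 + 1242 = 1409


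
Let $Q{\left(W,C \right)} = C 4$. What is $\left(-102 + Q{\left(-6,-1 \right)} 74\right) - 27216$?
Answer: $-27614$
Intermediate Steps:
$Q{\left(W,C \right)} = 4 C$
$\left(-102 + Q{\left(-6,-1 \right)} 74\right) - 27216 = \left(-102 + 4 \left(-1\right) 74\right) - 27216 = \left(-102 - 296\right) - 27216 = -398 - 27216 = -27614$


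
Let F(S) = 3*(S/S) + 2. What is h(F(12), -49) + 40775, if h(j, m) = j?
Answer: 40780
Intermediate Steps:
F(S) = 5 (F(S) = 3*1 + 2 = 3 + 2 = 5)
h(F(12), -49) + 40775 = 5 + 40775 = 40780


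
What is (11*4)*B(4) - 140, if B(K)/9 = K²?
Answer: 6196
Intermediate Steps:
B(K) = 9*K²
(11*4)*B(4) - 140 = (11*4)*(9*4²) - 140 = 44*(9*16) - 140 = 44*144 - 140 = 6336 - 140 = 6196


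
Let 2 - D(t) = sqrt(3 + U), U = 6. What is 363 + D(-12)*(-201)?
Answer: 564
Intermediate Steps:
D(t) = -1 (D(t) = 2 - sqrt(3 + 6) = 2 - sqrt(9) = 2 - 1*3 = 2 - 3 = -1)
363 + D(-12)*(-201) = 363 - 1*(-201) = 363 + 201 = 564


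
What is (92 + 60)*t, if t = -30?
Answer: -4560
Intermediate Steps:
(92 + 60)*t = (92 + 60)*(-30) = 152*(-30) = -4560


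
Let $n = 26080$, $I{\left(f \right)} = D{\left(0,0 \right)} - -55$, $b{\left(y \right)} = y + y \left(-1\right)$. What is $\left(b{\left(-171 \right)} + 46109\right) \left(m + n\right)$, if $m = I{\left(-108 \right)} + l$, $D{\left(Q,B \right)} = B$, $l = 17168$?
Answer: $1996658027$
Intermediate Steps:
$b{\left(y \right)} = 0$ ($b{\left(y \right)} = y - y = 0$)
$I{\left(f \right)} = 55$ ($I{\left(f \right)} = 0 - -55 = 0 + 55 = 55$)
$m = 17223$ ($m = 55 + 17168 = 17223$)
$\left(b{\left(-171 \right)} + 46109\right) \left(m + n\right) = \left(0 + 46109\right) \left(17223 + 26080\right) = 46109 \cdot 43303 = 1996658027$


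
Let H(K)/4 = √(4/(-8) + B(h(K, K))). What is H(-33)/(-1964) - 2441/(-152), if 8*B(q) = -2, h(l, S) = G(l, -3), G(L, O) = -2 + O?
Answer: 2441/152 - I*√3/982 ≈ 16.059 - 0.0017638*I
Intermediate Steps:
h(l, S) = -5 (h(l, S) = -2 - 3 = -5)
B(q) = -¼ (B(q) = (⅛)*(-2) = -¼)
H(K) = 2*I*√3 (H(K) = 4*√(4/(-8) - ¼) = 4*√(4*(-⅛) - ¼) = 4*√(-½ - ¼) = 4*√(-¾) = 4*(I*√3/2) = 2*I*√3)
H(-33)/(-1964) - 2441/(-152) = (2*I*√3)/(-1964) - 2441/(-152) = (2*I*√3)*(-1/1964) - 2441*(-1/152) = -I*√3/982 + 2441/152 = 2441/152 - I*√3/982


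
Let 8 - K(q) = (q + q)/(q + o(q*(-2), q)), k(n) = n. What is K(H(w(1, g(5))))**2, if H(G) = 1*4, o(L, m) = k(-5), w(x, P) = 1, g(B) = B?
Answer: 256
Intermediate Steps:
o(L, m) = -5
H(G) = 4
K(q) = 8 - 2*q/(-5 + q) (K(q) = 8 - (q + q)/(q - 5) = 8 - 2*q/(-5 + q))
K(H(w(1, g(5))))**2 = (2*(-20 + 3*4)/(-5 + 4))**2 = (2*(-20 + 12)/(-1))**2 = (2*(-1)*(-8))**2 = 16**2 = 256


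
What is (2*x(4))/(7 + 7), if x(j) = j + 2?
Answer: 6/7 ≈ 0.85714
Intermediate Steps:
x(j) = 2 + j
(2*x(4))/(7 + 7) = (2*(2 + 4))/(7 + 7) = (2*6)/14 = 12*(1/14) = 6/7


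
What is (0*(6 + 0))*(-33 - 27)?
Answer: 0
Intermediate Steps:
(0*(6 + 0))*(-33 - 27) = (0*6)*(-60) = 0*(-60) = 0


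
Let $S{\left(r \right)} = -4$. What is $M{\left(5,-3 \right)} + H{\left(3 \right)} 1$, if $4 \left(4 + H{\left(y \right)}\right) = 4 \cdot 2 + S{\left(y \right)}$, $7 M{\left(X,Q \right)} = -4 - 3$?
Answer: $-4$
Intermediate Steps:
$M{\left(X,Q \right)} = -1$ ($M{\left(X,Q \right)} = \frac{-4 - 3}{7} = \frac{1}{7} \left(-7\right) = -1$)
$H{\left(y \right)} = -3$ ($H{\left(y \right)} = -4 + \frac{4 \cdot 2 - 4}{4} = -4 + \frac{8 - 4}{4} = -4 + \frac{1}{4} \cdot 4 = -4 + 1 = -3$)
$M{\left(5,-3 \right)} + H{\left(3 \right)} 1 = -1 - 3 = -4$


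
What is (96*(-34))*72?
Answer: -235008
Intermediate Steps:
(96*(-34))*72 = -3264*72 = -235008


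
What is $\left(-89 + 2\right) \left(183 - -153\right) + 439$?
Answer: $-28793$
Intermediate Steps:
$\left(-89 + 2\right) \left(183 - -153\right) + 439 = - 87 \left(183 + 153\right) + 439 = \left(-87\right) 336 + 439 = -29232 + 439 = -28793$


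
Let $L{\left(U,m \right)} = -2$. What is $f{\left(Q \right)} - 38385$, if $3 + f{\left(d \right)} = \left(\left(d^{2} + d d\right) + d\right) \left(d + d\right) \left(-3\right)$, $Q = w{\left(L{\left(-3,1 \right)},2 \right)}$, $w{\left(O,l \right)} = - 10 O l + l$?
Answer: $-938028$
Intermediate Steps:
$w{\left(O,l \right)} = l - 10 O l$ ($w{\left(O,l \right)} = - 10 O l + l = l - 10 O l$)
$Q = 42$ ($Q = 2 \left(1 - -20\right) = 2 \left(1 + 20\right) = 2 \cdot 21 = 42$)
$f{\left(d \right)} = -3 - 6 d \left(d + 2 d^{2}\right)$ ($f{\left(d \right)} = -3 + \left(\left(d^{2} + d d\right) + d\right) \left(d + d\right) \left(-3\right) = -3 + \left(\left(d^{2} + d^{2}\right) + d\right) 2 d \left(-3\right) = -3 + \left(2 d^{2} + d\right) 2 d \left(-3\right) = -3 + \left(d + 2 d^{2}\right) 2 d \left(-3\right) = -3 + 2 d \left(d + 2 d^{2}\right) \left(-3\right) = -3 - 6 d \left(d + 2 d^{2}\right)$)
$f{\left(Q \right)} - 38385 = \left(-3 - 12 \cdot 42^{3} - 6 \cdot 42^{2}\right) - 38385 = \left(-3 - 889056 - 10584\right) - 38385 = -899643 - 38385 = -938028$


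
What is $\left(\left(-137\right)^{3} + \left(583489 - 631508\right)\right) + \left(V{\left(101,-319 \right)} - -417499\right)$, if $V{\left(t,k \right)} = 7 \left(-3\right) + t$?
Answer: $-2201793$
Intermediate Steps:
$V{\left(t,k \right)} = -21 + t$
$\left(\left(-137\right)^{3} + \left(583489 - 631508\right)\right) + \left(V{\left(101,-319 \right)} - -417499\right) = \left(\left(-137\right)^{3} + \left(583489 - 631508\right)\right) + \left(\left(-21 + 101\right) - -417499\right) = \left(-2571353 - 48019\right) + \left(80 + 417499\right) = -2619372 + 417579 = -2201793$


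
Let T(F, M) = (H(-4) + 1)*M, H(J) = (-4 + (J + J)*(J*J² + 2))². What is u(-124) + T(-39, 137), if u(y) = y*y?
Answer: 33178281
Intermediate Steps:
u(y) = y²
H(J) = (-4 + 2*J*(2 + J³))² (H(J) = (-4 + (2*J)*(J³ + 2))² = (-4 + (2*J)*(2 + J³))² = (-4 + 2*J*(2 + J³))²)
T(F, M) = 242065*M (T(F, M) = (4*(-2 + (-4)⁴ + 2*(-4))² + 1)*M = (4*(-2 + 256 - 8)² + 1)*M = (4*246² + 1)*M = (4*60516 + 1)*M = (242064 + 1)*M = 242065*M)
u(-124) + T(-39, 137) = (-124)² + 242065*137 = 15376 + 33162905 = 33178281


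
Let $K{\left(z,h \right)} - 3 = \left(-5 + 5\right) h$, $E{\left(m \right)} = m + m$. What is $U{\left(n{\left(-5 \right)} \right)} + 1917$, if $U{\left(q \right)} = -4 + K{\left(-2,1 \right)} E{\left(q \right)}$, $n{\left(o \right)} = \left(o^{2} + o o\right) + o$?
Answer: $2183$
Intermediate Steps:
$E{\left(m \right)} = 2 m$
$n{\left(o \right)} = o + 2 o^{2}$ ($n{\left(o \right)} = \left(o^{2} + o^{2}\right) + o = 2 o^{2} + o = o + 2 o^{2}$)
$K{\left(z,h \right)} = 3$ ($K{\left(z,h \right)} = 3 + \left(-5 + 5\right) h = 3 + 0 h = 3 + 0 = 3$)
$U{\left(q \right)} = -4 + 6 q$ ($U{\left(q \right)} = -4 + 3 \cdot 2 q = -4 + 6 q$)
$U{\left(n{\left(-5 \right)} \right)} + 1917 = \left(-4 + 6 \left(- 5 \left(1 + 2 \left(-5\right)\right)\right)\right) + 1917 = \left(-4 + 6 \left(- 5 \left(1 - 10\right)\right)\right) + 1917 = \left(-4 + 6 \left(\left(-5\right) \left(-9\right)\right)\right) + 1917 = \left(-4 + 6 \cdot 45\right) + 1917 = \left(-4 + 270\right) + 1917 = 266 + 1917 = 2183$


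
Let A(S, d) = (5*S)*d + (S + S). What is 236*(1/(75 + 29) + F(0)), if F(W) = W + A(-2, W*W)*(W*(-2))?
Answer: 59/26 ≈ 2.2692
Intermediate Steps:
A(S, d) = 2*S + 5*S*d (A(S, d) = 5*S*d + 2*S = 2*S + 5*S*d)
F(W) = W - 2*W*(-4 - 10*W²) (F(W) = W + (-2*(2 + 5*(W*W)))*(W*(-2)) = W + (-2*(2 + 5*W²))*(-2*W) = W + (-4 - 10*W²)*(-2*W) = W - 2*W*(-4 - 10*W²))
236*(1/(75 + 29) + F(0)) = 236*(1/(75 + 29) + 0*(9 + 20*0²)) = 236*(1/104 + 0*(9 + 20*0)) = 236*(1/104 + 0*(9 + 0)) = 236*(1/104 + 0*9) = 236*(1/104 + 0) = 236*(1/104) = 59/26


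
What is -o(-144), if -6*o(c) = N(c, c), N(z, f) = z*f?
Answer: 3456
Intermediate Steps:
N(z, f) = f*z
o(c) = -c²/6 (o(c) = -c*c/6 = -c²/6)
-o(-144) = -(-1)*(-144)²/6 = -(-1)*20736/6 = -1*(-3456) = 3456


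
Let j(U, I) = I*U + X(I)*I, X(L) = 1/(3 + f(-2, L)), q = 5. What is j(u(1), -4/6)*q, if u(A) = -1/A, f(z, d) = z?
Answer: 0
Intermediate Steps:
X(L) = 1 (X(L) = 1/(3 - 2) = 1/1 = 1)
j(U, I) = I + I*U (j(U, I) = I*U + 1*I = I*U + I = I + I*U)
j(u(1), -4/6)*q = ((-4/6)*(1 - 1/1))*5 = ((-4*⅙)*(1 - 1*1))*5 = -2*(1 - 1)/3*5 = -⅔*0*5 = 0*5 = 0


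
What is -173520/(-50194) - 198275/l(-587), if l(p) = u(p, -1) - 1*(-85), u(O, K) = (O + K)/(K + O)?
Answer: -4968646315/2158342 ≈ -2302.1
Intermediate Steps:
u(O, K) = 1 (u(O, K) = (K + O)/(K + O) = 1)
l(p) = 86 (l(p) = 1 - 1*(-85) = 1 + 85 = 86)
-173520/(-50194) - 198275/l(-587) = -173520/(-50194) - 198275/86 = -173520*(-1/50194) - 198275*1/86 = 86760/25097 - 198275/86 = -4968646315/2158342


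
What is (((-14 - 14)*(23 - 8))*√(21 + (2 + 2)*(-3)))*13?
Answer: -16380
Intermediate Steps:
(((-14 - 14)*(23 - 8))*√(21 + (2 + 2)*(-3)))*13 = ((-28*15)*√(21 + 4*(-3)))*13 = -420*√(21 - 12)*13 = -420*√9*13 = -420*3*13 = -1260*13 = -16380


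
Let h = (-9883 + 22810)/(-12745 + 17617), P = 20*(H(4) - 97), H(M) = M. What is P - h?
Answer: -3024949/1624 ≈ -1862.7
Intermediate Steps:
P = -1860 (P = 20*(4 - 97) = 20*(-93) = -1860)
h = 4309/1624 (h = 12927/4872 = 12927*(1/4872) = 4309/1624 ≈ 2.6533)
P - h = -1860 - 1*4309/1624 = -1860 - 4309/1624 = -3024949/1624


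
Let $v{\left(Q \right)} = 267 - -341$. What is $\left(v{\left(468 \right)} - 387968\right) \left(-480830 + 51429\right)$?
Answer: $166332771360$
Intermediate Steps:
$v{\left(Q \right)} = 608$ ($v{\left(Q \right)} = 267 + 341 = 608$)
$\left(v{\left(468 \right)} - 387968\right) \left(-480830 + 51429\right) = \left(608 - 387968\right) \left(-480830 + 51429\right) = \left(-387360\right) \left(-429401\right) = 166332771360$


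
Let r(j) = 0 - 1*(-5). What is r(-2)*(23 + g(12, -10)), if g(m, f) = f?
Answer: 65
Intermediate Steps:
r(j) = 5 (r(j) = 0 + 5 = 5)
r(-2)*(23 + g(12, -10)) = 5*(23 - 10) = 5*13 = 65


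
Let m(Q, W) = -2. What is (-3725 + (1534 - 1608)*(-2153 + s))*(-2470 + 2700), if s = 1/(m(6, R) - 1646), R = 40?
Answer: 14744375975/412 ≈ 3.5787e+7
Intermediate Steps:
s = -1/1648 (s = 1/(-2 - 1646) = 1/(-1648) = -1/1648 ≈ -0.00060680)
(-3725 + (1534 - 1608)*(-2153 + s))*(-2470 + 2700) = (-3725 + (1534 - 1608)*(-2153 - 1/1648))*(-2470 + 2700) = (-3725 - 74*(-3548145/1648))*230 = (-3725 + 131281365/824)*230 = (128211965/824)*230 = 14744375975/412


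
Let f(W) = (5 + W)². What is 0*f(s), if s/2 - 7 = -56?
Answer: 0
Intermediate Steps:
s = -98 (s = 14 + 2*(-56) = 14 - 112 = -98)
0*f(s) = 0*(5 - 98)² = 0*(-93)² = 0*8649 = 0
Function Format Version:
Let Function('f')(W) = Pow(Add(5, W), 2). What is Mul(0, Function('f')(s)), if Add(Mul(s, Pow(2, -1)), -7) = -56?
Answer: 0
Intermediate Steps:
s = -98 (s = Add(14, Mul(2, -56)) = Add(14, -112) = -98)
Mul(0, Function('f')(s)) = Mul(0, Pow(Add(5, -98), 2)) = Mul(0, Pow(-93, 2)) = Mul(0, 8649) = 0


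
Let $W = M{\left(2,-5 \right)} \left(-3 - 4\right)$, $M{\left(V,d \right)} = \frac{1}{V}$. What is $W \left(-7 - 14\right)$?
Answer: $\frac{147}{2} \approx 73.5$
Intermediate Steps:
$W = - \frac{7}{2}$ ($W = \frac{-3 - 4}{2} = \frac{1}{2} \left(-7\right) = - \frac{7}{2} \approx -3.5$)
$W \left(-7 - 14\right) = - \frac{7 \left(-7 - 14\right)}{2} = \left(- \frac{7}{2}\right) \left(-21\right) = \frac{147}{2}$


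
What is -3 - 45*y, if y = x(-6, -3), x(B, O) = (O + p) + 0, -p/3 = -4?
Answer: -408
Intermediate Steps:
p = 12 (p = -3*(-4) = 12)
x(B, O) = 12 + O (x(B, O) = (O + 12) + 0 = (12 + O) + 0 = 12 + O)
y = 9 (y = 12 - 3 = 9)
-3 - 45*y = -3 - 45*9 = -3 - 405 = -408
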